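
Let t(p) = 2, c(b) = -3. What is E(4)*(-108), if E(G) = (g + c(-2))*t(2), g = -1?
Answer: 864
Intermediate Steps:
E(G) = -8 (E(G) = (-1 - 3)*2 = -4*2 = -8)
E(4)*(-108) = -8*(-108) = 864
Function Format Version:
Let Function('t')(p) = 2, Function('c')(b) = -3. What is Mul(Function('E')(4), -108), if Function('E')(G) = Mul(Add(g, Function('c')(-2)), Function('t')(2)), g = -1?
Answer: 864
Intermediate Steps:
Function('E')(G) = -8 (Function('E')(G) = Mul(Add(-1, -3), 2) = Mul(-4, 2) = -8)
Mul(Function('E')(4), -108) = Mul(-8, -108) = 864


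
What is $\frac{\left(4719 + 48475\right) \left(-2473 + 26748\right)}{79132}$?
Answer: $\frac{645642175}{39566} \approx 16318.0$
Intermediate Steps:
$\frac{\left(4719 + 48475\right) \left(-2473 + 26748\right)}{79132} = 53194 \cdot 24275 \cdot \frac{1}{79132} = 1291284350 \cdot \frac{1}{79132} = \frac{645642175}{39566}$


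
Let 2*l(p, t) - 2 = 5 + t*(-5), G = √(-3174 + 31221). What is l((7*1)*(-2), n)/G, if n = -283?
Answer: 237*√28047/9349 ≈ 4.2455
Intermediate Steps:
G = √28047 ≈ 167.47
l(p, t) = 7/2 - 5*t/2 (l(p, t) = 1 + (5 + t*(-5))/2 = 1 + (5 - 5*t)/2 = 1 + (5/2 - 5*t/2) = 7/2 - 5*t/2)
l((7*1)*(-2), n)/G = (7/2 - 5/2*(-283))/(√28047) = (7/2 + 1415/2)*(√28047/28047) = 711*(√28047/28047) = 237*√28047/9349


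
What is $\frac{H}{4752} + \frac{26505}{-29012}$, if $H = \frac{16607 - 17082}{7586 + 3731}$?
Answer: $- \frac{356352462155}{390054619152} \approx -0.9136$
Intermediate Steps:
$H = - \frac{475}{11317} \approx -0.041972$
$\frac{H}{4752} + \frac{26505}{-29012} = - \frac{475}{11317 \cdot 4752} + \frac{26505}{-29012} = \left(- \frac{475}{11317}\right) \frac{1}{4752} + 26505 \left(- \frac{1}{29012}\right) = - \frac{475}{53778384} - \frac{26505}{29012} = - \frac{356352462155}{390054619152}$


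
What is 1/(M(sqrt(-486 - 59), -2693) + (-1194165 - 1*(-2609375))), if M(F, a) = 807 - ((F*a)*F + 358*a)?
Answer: 1/912426 ≈ 1.0960e-6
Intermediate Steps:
M(F, a) = 807 - 358*a - a*F**2 (M(F, a) = 807 - (a*F**2 + 358*a) = 807 - (358*a + a*F**2) = 807 + (-358*a - a*F**2) = 807 - 358*a - a*F**2)
1/(M(sqrt(-486 - 59), -2693) + (-1194165 - 1*(-2609375))) = 1/((807 - 358*(-2693) - 1*(-2693)*(sqrt(-486 - 59))**2) + (-1194165 - 1*(-2609375))) = 1/((807 + 964094 - 1*(-2693)*(sqrt(-545))**2) + (-1194165 + 2609375)) = 1/((807 + 964094 - 1*(-2693)*(I*sqrt(545))**2) + 1415210) = 1/((807 + 964094 - 1*(-2693)*(-545)) + 1415210) = 1/((807 + 964094 - 1467685) + 1415210) = 1/(-502784 + 1415210) = 1/912426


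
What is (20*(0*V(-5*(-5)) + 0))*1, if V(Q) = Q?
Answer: 0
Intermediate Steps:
(20*(0*V(-5*(-5)) + 0))*1 = (20*(0*(-5*(-5)) + 0))*1 = (20*(0*25 + 0))*1 = (20*(0 + 0))*1 = (20*0)*1 = 0*1 = 0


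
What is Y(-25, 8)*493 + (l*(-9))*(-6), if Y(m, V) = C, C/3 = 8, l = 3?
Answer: 11994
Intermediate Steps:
C = 24 (C = 3*8 = 24)
Y(m, V) = 24
Y(-25, 8)*493 + (l*(-9))*(-6) = 24*493 + (3*(-9))*(-6) = 11832 - 27*(-6) = 11832 + 162 = 11994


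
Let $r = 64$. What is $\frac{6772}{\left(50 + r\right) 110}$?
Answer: $\frac{1693}{3135} \approx 0.54003$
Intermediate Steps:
$\frac{6772}{\left(50 + r\right) 110} = \frac{6772}{\left(50 + 64\right) 110} = \frac{6772}{114 \cdot 110} = \frac{6772}{12540} = 6772 \cdot \frac{1}{12540} = \frac{1693}{3135}$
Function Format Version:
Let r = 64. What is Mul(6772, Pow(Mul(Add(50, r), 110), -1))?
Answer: Rational(1693, 3135) ≈ 0.54003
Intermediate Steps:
Mul(6772, Pow(Mul(Add(50, r), 110), -1)) = Mul(6772, Pow(Mul(Add(50, 64), 110), -1)) = Mul(6772, Pow(Mul(114, 110), -1)) = Mul(6772, Pow(12540, -1)) = Mul(6772, Rational(1, 12540)) = Rational(1693, 3135)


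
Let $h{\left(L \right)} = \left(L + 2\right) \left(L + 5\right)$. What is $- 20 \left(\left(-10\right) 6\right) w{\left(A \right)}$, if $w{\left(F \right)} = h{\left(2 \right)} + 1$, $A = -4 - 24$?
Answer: $34800$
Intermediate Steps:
$A = -28$ ($A = -4 - 24 = -28$)
$h{\left(L \right)} = \left(2 + L\right) \left(5 + L\right)$
$w{\left(F \right)} = 29$ ($w{\left(F \right)} = \left(10 + 2^{2} + 7 \cdot 2\right) + 1 = \left(10 + 4 + 14\right) + 1 = 28 + 1 = 29$)
$- 20 \left(\left(-10\right) 6\right) w{\left(A \right)} = - 20 \left(\left(-10\right) 6\right) 29 = \left(-20\right) \left(-60\right) 29 = 1200 \cdot 29 = 34800$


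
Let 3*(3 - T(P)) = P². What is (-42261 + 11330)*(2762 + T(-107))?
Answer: 97556374/3 ≈ 3.2519e+7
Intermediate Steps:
T(P) = 3 - P²/3
(-42261 + 11330)*(2762 + T(-107)) = (-42261 + 11330)*(2762 + (3 - ⅓*(-107)²)) = -30931*(2762 + (3 - ⅓*11449)) = -30931*(2762 + (3 - 11449/3)) = -30931*(2762 - 11440/3) = -30931*(-3154/3) = 97556374/3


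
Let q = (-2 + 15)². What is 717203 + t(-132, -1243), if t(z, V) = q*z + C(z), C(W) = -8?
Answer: 694887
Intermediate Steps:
q = 169 (q = 13² = 169)
t(z, V) = -8 + 169*z (t(z, V) = 169*z - 8 = -8 + 169*z)
717203 + t(-132, -1243) = 717203 + (-8 + 169*(-132)) = 717203 + (-8 - 22308) = 717203 - 22316 = 694887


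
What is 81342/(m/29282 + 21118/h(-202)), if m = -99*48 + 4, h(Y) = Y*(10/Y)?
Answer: 1984880370/51527483 ≈ 38.521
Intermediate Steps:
h(Y) = 10
m = -4748 (m = -4752 + 4 = -4748)
81342/(m/29282 + 21118/h(-202)) = 81342/(-4748/29282 + 21118/10) = 81342/(-4748*1/29282 + 21118*(1/10)) = 81342/(-2374/14641 + 10559/5) = 81342/(154582449/73205) = 81342*(73205/154582449) = 1984880370/51527483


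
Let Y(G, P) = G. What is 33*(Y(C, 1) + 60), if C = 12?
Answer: 2376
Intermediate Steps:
33*(Y(C, 1) + 60) = 33*(12 + 60) = 33*72 = 2376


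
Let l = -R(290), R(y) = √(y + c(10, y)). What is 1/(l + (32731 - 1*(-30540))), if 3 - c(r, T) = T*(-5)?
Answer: 63271/4003217698 + √1743/4003217698 ≈ 1.5815e-5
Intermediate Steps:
c(r, T) = 3 + 5*T (c(r, T) = 3 - T*(-5) = 3 - (-5)*T = 3 + 5*T)
R(y) = √(3 + 6*y) (R(y) = √(y + (3 + 5*y)) = √(3 + 6*y))
l = -√1743 (l = -√(3 + 6*290) = -√(3 + 1740) = -√1743 ≈ -41.749)
1/(l + (32731 - 1*(-30540))) = 1/(-√1743 + (32731 - 1*(-30540))) = 1/(-√1743 + (32731 + 30540)) = 1/(-√1743 + 63271) = 1/(63271 - √1743)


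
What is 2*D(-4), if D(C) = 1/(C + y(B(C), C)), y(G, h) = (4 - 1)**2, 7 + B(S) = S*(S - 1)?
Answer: 2/5 ≈ 0.40000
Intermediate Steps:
B(S) = -7 + S*(-1 + S) (B(S) = -7 + S*(S - 1) = -7 + S*(-1 + S))
y(G, h) = 9 (y(G, h) = 3**2 = 9)
D(C) = 1/(9 + C) (D(C) = 1/(C + 9) = 1/(9 + C))
2*D(-4) = 2/(9 - 4) = 2/5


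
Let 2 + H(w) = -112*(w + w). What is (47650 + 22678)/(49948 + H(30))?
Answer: 35164/21613 ≈ 1.6270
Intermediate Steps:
H(w) = -2 - 224*w (H(w) = -2 - 112*(w + w) = -2 - 224*w)
(47650 + 22678)/(49948 + H(30)) = (47650 + 22678)/(49948 + (-2 - 224*30)) = 70328/(49948 + (-2 - 6720)) = 70328/(49948 - 6722) = 70328/43226 = 70328*(1/43226) = 35164/21613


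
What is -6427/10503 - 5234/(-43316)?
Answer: -111709615/227473974 ≈ -0.49109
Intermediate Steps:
-6427/10503 - 5234/(-43316) = -6427*1/10503 - 5234*(-1/43316) = -6427/10503 + 2617/21658 = -111709615/227473974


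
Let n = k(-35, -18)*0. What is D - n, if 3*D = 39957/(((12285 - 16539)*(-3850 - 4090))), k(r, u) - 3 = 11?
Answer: 13319/33776760 ≈ 0.00039432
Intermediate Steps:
k(r, u) = 14 (k(r, u) = 3 + 11 = 14)
D = 13319/33776760 (D = (39957/(((12285 - 16539)*(-3850 - 4090))))/3 = (39957/((-4254*(-7940))))/3 = (39957/33776760)/3 = (39957*(1/33776760))/3 = (⅓)*(13319/11258920) = 13319/33776760 ≈ 0.00039432)
n = 0 (n = 14*0 = 0)
D - n = 13319/33776760 - 1*0 = 13319/33776760 + 0 = 13319/33776760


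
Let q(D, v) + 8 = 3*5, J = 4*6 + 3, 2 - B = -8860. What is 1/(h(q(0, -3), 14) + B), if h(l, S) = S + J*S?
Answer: 1/9254 ≈ 0.00010806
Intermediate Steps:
B = 8862 (B = 2 - 1*(-8860) = 2 + 8860 = 8862)
J = 27 (J = 24 + 3 = 27)
q(D, v) = 7 (q(D, v) = -8 + 3*5 = -8 + 15 = 7)
h(l, S) = 28*S (h(l, S) = S + 27*S = 28*S)
1/(h(q(0, -3), 14) + B) = 1/(28*14 + 8862) = 1/(392 + 8862) = 1/9254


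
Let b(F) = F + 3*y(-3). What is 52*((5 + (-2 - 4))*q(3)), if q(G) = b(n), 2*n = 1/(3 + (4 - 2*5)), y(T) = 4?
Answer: -1846/3 ≈ -615.33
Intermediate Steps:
n = -⅙ (n = 1/(2*(3 + (4 - 2*5))) = 1/(2*(3 + (4 - 10))) = 1/(2*(3 - 6)) = (½)/(-3) = (½)*(-⅓) = -⅙ ≈ -0.16667)
b(F) = 12 + F (b(F) = F + 3*4 = F + 12 = 12 + F)
q(G) = 71/6 (q(G) = 12 - ⅙ = 71/6)
52*((5 + (-2 - 4))*q(3)) = 52*((5 + (-2 - 4))*(71/6)) = 52*((5 - 6)*(71/6)) = 52*(-1*71/6) = 52*(-71/6) = -1846/3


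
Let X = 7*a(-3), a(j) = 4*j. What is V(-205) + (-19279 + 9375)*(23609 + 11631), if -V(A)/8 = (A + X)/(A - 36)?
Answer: -84113089672/241 ≈ -3.4902e+8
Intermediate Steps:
X = -84 (X = 7*(4*(-3)) = 7*(-12) = -84)
V(A) = -8*(-84 + A)/(-36 + A) (V(A) = -8*(A - 84)/(A - 36) = -8*(-84 + A)/(-36 + A))
V(-205) + (-19279 + 9375)*(23609 + 11631) = 8*(84 - 1*(-205))/(-36 - 205) + (-19279 + 9375)*(23609 + 11631) = 8*(84 + 205)/(-241) - 9904*35240 = 8*(-1/241)*289 - 349016960 = -2312/241 - 349016960 = -84113089672/241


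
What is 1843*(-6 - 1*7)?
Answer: -23959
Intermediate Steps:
1843*(-6 - 1*7) = 1843*(-6 - 7) = 1843*(-13) = -23959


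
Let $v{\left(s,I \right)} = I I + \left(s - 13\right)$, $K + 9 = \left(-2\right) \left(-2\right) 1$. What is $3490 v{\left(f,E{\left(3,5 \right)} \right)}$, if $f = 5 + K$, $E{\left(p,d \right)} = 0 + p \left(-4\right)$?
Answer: $457190$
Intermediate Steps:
$E{\left(p,d \right)} = - 4 p$ ($E{\left(p,d \right)} = 0 - 4 p = - 4 p$)
$K = -5$ ($K = -9 + \left(-2\right) \left(-2\right) 1 = -9 + 4 \cdot 1 = -9 + 4 = -5$)
$f = 0$ ($f = 5 - 5 = 0$)
$v{\left(s,I \right)} = -13 + s + I^{2}$ ($v{\left(s,I \right)} = I^{2} + \left(-13 + s\right) = -13 + s + I^{2}$)
$3490 v{\left(f,E{\left(3,5 \right)} \right)} = 3490 \left(-13 + 0 + \left(\left(-4\right) 3\right)^{2}\right) = 3490 \left(-13 + 0 + \left(-12\right)^{2}\right) = 3490 \left(-13 + 0 + 144\right) = 3490 \cdot 131 = 457190$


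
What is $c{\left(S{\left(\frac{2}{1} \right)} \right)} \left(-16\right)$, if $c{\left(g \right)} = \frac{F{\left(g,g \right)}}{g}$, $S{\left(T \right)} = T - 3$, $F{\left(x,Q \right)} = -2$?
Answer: $-32$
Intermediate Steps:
$S{\left(T \right)} = -3 + T$ ($S{\left(T \right)} = T - 3 = -3 + T$)
$c{\left(g \right)} = - \frac{2}{g}$
$c{\left(S{\left(\frac{2}{1} \right)} \right)} \left(-16\right) = - \frac{2}{-3 + \frac{2}{1}} \left(-16\right) = - \frac{2}{-3 + 2 \cdot 1} \left(-16\right) = - \frac{2}{-3 + 2} \left(-16\right) = - \frac{2}{-1} \left(-16\right) = \left(-2\right) \left(-1\right) \left(-16\right) = 2 \left(-16\right) = -32$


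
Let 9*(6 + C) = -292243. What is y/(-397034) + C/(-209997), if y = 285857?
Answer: -38564560433/68216685462 ≈ -0.56532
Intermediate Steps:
C = -292297/9 (C = -6 + (⅑)*(-292243) = -6 - 292243/9 = -292297/9 ≈ -32477.)
y/(-397034) + C/(-209997) = 285857/(-397034) - 292297/9/(-209997) = 285857*(-1/397034) - 292297/9*(-1/209997) = -25987/36094 + 292297/1889973 = -38564560433/68216685462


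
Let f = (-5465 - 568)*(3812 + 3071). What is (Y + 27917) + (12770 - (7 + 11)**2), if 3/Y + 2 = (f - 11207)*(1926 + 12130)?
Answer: 23565327236334211/583834879378 ≈ 40363.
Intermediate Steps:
f = -41525139 (f = -6033*6883 = -41525139)
Y = -3/583834879378 (Y = 3/(-2 + (-41525139 - 11207)*(1926 + 12130)) = 3/(-2 - 41536346*14056) = 3/(-2 - 583834879376) = 3/(-583834879378) = 3*(-1/583834879378) = -3/583834879378 ≈ -5.1384e-12)
(Y + 27917) + (12770 - (7 + 11)**2) = (-3/583834879378 + 27917) + (12770 - (7 + 11)**2) = 16298918327595623/583834879378 + (12770 - 1*18**2) = 16298918327595623/583834879378 + (12770 - 1*324) = 16298918327595623/583834879378 + (12770 - 324) = 16298918327595623/583834879378 + 12446 = 23565327236334211/583834879378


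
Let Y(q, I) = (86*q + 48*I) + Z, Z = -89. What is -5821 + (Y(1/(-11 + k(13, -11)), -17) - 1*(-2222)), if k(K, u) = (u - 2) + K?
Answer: -49630/11 ≈ -4511.8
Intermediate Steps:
k(K, u) = -2 + K + u (k(K, u) = (-2 + u) + K = -2 + K + u)
Y(q, I) = -89 + 48*I + 86*q (Y(q, I) = (86*q + 48*I) - 89 = (48*I + 86*q) - 89 = -89 + 48*I + 86*q)
-5821 + (Y(1/(-11 + k(13, -11)), -17) - 1*(-2222)) = -5821 + ((-89 + 48*(-17) + 86/(-11 + (-2 + 13 - 11))) - 1*(-2222)) = -5821 + ((-89 - 816 + 86/(-11 + 0)) + 2222) = -5821 + ((-89 - 816 + 86/(-11)) + 2222) = -5821 + ((-89 - 816 + 86*(-1/11)) + 2222) = -5821 + ((-89 - 816 - 86/11) + 2222) = -5821 + (-10041/11 + 2222) = -5821 + 14401/11 = -49630/11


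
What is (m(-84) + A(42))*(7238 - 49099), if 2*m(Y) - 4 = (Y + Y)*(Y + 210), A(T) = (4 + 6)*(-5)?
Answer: 445066152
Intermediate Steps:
A(T) = -50 (A(T) = 10*(-5) = -50)
m(Y) = 2 + Y*(210 + Y) (m(Y) = 2 + ((Y + Y)*(Y + 210))/2 = 2 + ((2*Y)*(210 + Y))/2 = 2 + (2*Y*(210 + Y))/2 = 2 + Y*(210 + Y))
(m(-84) + A(42))*(7238 - 49099) = ((2 + (-84)² + 210*(-84)) - 50)*(7238 - 49099) = ((2 + 7056 - 17640) - 50)*(-41861) = (-10582 - 50)*(-41861) = -10632*(-41861) = 445066152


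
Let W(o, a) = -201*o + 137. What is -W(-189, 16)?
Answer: -38126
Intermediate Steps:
W(o, a) = 137 - 201*o
-W(-189, 16) = -(137 - 201*(-189)) = -(137 + 37989) = -1*38126 = -38126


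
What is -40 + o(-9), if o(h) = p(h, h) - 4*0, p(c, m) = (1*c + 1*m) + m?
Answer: -67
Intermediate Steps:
p(c, m) = c + 2*m (p(c, m) = (c + m) + m = c + 2*m)
o(h) = 3*h (o(h) = (h + 2*h) - 4*0 = 3*h + 0 = 3*h)
-40 + o(-9) = -40 + 3*(-9) = -40 - 27 = -67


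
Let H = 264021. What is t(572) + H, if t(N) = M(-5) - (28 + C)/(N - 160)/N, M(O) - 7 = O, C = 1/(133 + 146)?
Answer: 1335352294775/5057712 ≈ 2.6402e+5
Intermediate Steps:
C = 1/279 ≈ 0.0035842
M(O) = 7 + O
t(N) = 2 - 7813/(279*N*(-160 + N)) (t(N) = (7 - 5) - (28 + 1/279)/(N - 160)/N = 2 - 7813/(279*(-160 + N))/N = 2 - 7813/(279*N*(-160 + N)))
t(572) + H = (1/279)*(-7813 - 89280*572 + 558*572**2)/(572*(-160 + 572)) + 264021 = (1/279)*(1/572)*(-7813 - 51068160 + 558*327184)/412 + 264021 = (1/279)*(1/572)*(1/412)*(-7813 - 51068160 + 182568672) + 264021 = (1/279)*(1/572)*(1/412)*131492699 + 264021 = 10114823/5057712 + 264021 = 1335352294775/5057712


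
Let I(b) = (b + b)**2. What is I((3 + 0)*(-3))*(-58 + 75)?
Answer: 5508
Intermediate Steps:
I(b) = 4*b**2 (I(b) = (2*b)**2 = 4*b**2)
I((3 + 0)*(-3))*(-58 + 75) = (4*((3 + 0)*(-3))**2)*(-58 + 75) = (4*(3*(-3))**2)*17 = (4*(-9)**2)*17 = (4*81)*17 = 324*17 = 5508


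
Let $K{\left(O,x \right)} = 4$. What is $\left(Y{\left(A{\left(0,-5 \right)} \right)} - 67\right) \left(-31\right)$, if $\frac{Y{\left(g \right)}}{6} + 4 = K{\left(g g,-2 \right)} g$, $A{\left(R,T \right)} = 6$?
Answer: $-1643$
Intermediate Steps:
$Y{\left(g \right)} = -24 + 24 g$ ($Y{\left(g \right)} = -24 + 6 \cdot 4 g = -24 + 24 g$)
$\left(Y{\left(A{\left(0,-5 \right)} \right)} - 67\right) \left(-31\right) = \left(\left(-24 + 24 \cdot 6\right) - 67\right) \left(-31\right) = \left(\left(-24 + 144\right) - 67\right) \left(-31\right) = \left(120 - 67\right) \left(-31\right) = 53 \left(-31\right) = -1643$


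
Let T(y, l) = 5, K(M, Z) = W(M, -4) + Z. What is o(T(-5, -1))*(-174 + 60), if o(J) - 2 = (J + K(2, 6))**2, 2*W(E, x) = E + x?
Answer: -11628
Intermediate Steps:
W(E, x) = E/2 + x/2 (W(E, x) = (E + x)/2 = E/2 + x/2)
K(M, Z) = -2 + Z + M/2 (K(M, Z) = (M/2 + (1/2)*(-4)) + Z = (M/2 - 2) + Z = (-2 + M/2) + Z = -2 + Z + M/2)
o(J) = 2 + (5 + J)**2 (o(J) = 2 + (J + (-2 + 6 + (1/2)*2))**2 = 2 + (J + (-2 + 6 + 1))**2 = 2 + (J + 5)**2 = 2 + (5 + J)**2)
o(T(-5, -1))*(-174 + 60) = (2 + (5 + 5)**2)*(-174 + 60) = (2 + 10**2)*(-114) = (2 + 100)*(-114) = 102*(-114) = -11628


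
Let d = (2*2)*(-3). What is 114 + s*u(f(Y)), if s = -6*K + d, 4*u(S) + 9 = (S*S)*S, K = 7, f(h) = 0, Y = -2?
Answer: 471/2 ≈ 235.50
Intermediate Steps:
d = -12 (d = 4*(-3) = -12)
u(S) = -9/4 + S³/4 (u(S) = -9/4 + ((S*S)*S)/4 = -9/4 + (S²*S)/4 = -9/4 + S³/4)
s = -54 (s = -6*7 - 12 = -42 - 12 = -54)
114 + s*u(f(Y)) = 114 - 54*(-9/4 + (¼)*0³) = 114 - 54*(-9/4 + (¼)*0) = 114 - 54*(-9/4 + 0) = 114 - 54*(-9/4) = 114 + 243/2 = 471/2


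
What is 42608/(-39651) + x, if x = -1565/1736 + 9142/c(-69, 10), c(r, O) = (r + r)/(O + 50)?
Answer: -6295945203089/1583185128 ≈ -3976.8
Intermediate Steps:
c(r, O) = 2*r/(50 + O) (c(r, O) = (2*r)/(50 + O) = 2*r/(50 + O))
x = -158741115/39928 (x = -1565/1736 + 9142/((2*(-69)/(50 + 10))) = -1565*1/1736 + 9142/((2*(-69)/60)) = -1565/1736 + 9142/((2*(-69)*(1/60))) = -1565/1736 + 9142/(-23/10) = -1565/1736 + 9142*(-10/23) = -1565/1736 - 91420/23 = -158741115/39928 ≈ -3975.7)
42608/(-39651) + x = 42608/(-39651) - 158741115/39928 = 42608*(-1/39651) - 158741115/39928 = -42608/39651 - 158741115/39928 = -6295945203089/1583185128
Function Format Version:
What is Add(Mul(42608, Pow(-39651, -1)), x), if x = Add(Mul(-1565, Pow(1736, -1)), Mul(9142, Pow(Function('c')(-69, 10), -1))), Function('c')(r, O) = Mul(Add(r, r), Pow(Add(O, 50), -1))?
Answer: Rational(-6295945203089, 1583185128) ≈ -3976.8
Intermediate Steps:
Function('c')(r, O) = Mul(2, r, Pow(Add(50, O), -1)) (Function('c')(r, O) = Mul(Mul(2, r), Pow(Add(50, O), -1)) = Mul(2, r, Pow(Add(50, O), -1)))
x = Rational(-158741115, 39928) (x = Add(Mul(-1565, Pow(1736, -1)), Mul(9142, Pow(Mul(2, -69, Pow(Add(50, 10), -1)), -1))) = Add(Mul(-1565, Rational(1, 1736)), Mul(9142, Pow(Mul(2, -69, Pow(60, -1)), -1))) = Add(Rational(-1565, 1736), Mul(9142, Pow(Mul(2, -69, Rational(1, 60)), -1))) = Add(Rational(-1565, 1736), Mul(9142, Pow(Rational(-23, 10), -1))) = Add(Rational(-1565, 1736), Mul(9142, Rational(-10, 23))) = Add(Rational(-1565, 1736), Rational(-91420, 23)) = Rational(-158741115, 39928) ≈ -3975.7)
Add(Mul(42608, Pow(-39651, -1)), x) = Add(Mul(42608, Pow(-39651, -1)), Rational(-158741115, 39928)) = Add(Mul(42608, Rational(-1, 39651)), Rational(-158741115, 39928)) = Add(Rational(-42608, 39651), Rational(-158741115, 39928)) = Rational(-6295945203089, 1583185128)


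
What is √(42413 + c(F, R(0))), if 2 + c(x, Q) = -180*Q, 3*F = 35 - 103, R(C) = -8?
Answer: √43851 ≈ 209.41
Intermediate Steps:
F = -68/3 (F = (35 - 103)/3 = (⅓)*(-68) = -68/3 ≈ -22.667)
c(x, Q) = -2 - 180*Q
√(42413 + c(F, R(0))) = √(42413 + (-2 - 180*(-8))) = √(42413 + (-2 + 1440)) = √(42413 + 1438) = √43851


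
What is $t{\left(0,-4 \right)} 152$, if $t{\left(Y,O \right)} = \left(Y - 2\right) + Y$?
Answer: $-304$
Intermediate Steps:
$t{\left(Y,O \right)} = -2 + 2 Y$ ($t{\left(Y,O \right)} = \left(-2 + Y\right) + Y = -2 + 2 Y$)
$t{\left(0,-4 \right)} 152 = \left(-2 + 2 \cdot 0\right) 152 = \left(-2 + 0\right) 152 = \left(-2\right) 152 = -304$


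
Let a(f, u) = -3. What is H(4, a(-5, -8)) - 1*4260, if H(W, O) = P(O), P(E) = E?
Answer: -4263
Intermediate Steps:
H(W, O) = O
H(4, a(-5, -8)) - 1*4260 = -3 - 1*4260 = -3 - 4260 = -4263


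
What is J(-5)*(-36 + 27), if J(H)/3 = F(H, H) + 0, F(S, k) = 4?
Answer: -108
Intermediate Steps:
J(H) = 12 (J(H) = 3*(4 + 0) = 3*4 = 12)
J(-5)*(-36 + 27) = 12*(-36 + 27) = 12*(-9) = -108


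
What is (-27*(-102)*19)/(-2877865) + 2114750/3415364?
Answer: 2953626336043/4914478258930 ≈ 0.60100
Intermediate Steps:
(-27*(-102)*19)/(-2877865) + 2114750/3415364 = (2754*19)*(-1/2877865) + 2114750*(1/3415364) = 52326*(-1/2877865) + 1057375/1707682 = -52326/2877865 + 1057375/1707682 = 2953626336043/4914478258930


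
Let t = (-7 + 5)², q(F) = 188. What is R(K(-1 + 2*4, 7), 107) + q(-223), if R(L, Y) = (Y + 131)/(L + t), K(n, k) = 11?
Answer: 3058/15 ≈ 203.87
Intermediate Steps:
t = 4 (t = (-2)² = 4)
R(L, Y) = (131 + Y)/(4 + L) (R(L, Y) = (Y + 131)/(L + 4) = (131 + Y)/(4 + L))
R(K(-1 + 2*4, 7), 107) + q(-223) = (131 + 107)/(4 + 11) + 188 = 238/15 + 188 = 3058/15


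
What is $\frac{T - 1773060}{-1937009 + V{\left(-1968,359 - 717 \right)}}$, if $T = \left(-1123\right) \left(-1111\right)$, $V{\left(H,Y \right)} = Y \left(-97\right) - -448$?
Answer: $\frac{525407}{1901835} \approx 0.27626$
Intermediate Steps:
$V{\left(H,Y \right)} = 448 - 97 Y$ ($V{\left(H,Y \right)} = - 97 Y + 448 = 448 - 97 Y$)
$T = 1247653$
$\frac{T - 1773060}{-1937009 + V{\left(-1968,359 - 717 \right)}} = \frac{1247653 - 1773060}{-1937009 - \left(-448 + 97 \left(359 - 717\right)\right)} = - \frac{525407}{-1937009 - \left(-448 + 97 \left(359 - 717\right)\right)} = - \frac{525407}{-1937009 + \left(448 - -34726\right)} = - \frac{525407}{-1937009 + \left(448 + 34726\right)} = - \frac{525407}{-1937009 + 35174} = - \frac{525407}{-1901835} = \left(-525407\right) \left(- \frac{1}{1901835}\right) = \frac{525407}{1901835}$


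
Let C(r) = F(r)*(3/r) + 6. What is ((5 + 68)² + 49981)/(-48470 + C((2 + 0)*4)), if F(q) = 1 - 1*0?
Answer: -442480/387709 ≈ -1.1413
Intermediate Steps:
F(q) = 1 (F(q) = 1 + 0 = 1)
C(r) = 6 + 3/r (C(r) = 1*(3/r) + 6 = 3/r + 6 = 6 + 3/r)
((5 + 68)² + 49981)/(-48470 + C((2 + 0)*4)) = ((5 + 68)² + 49981)/(-48470 + (6 + 3/(((2 + 0)*4)))) = (73² + 49981)/(-48470 + (6 + 3/((2*4)))) = (5329 + 49981)/(-48470 + (6 + 3/8)) = 55310/(-48470 + (6 + 3*(⅛))) = 55310/(-48470 + (6 + 3/8)) = 55310/(-48470 + 51/8) = 55310/(-387709/8) = 55310*(-8/387709) = -442480/387709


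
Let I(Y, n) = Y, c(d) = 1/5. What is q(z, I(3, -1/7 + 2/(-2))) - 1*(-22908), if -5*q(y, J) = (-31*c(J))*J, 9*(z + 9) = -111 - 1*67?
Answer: 572793/25 ≈ 22912.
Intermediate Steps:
c(d) = ⅕
z = -259/9 (z = -9 + (-111 - 1*67)/9 = -9 + (-111 - 67)/9 = -9 + (⅑)*(-178) = -9 - 178/9 = -259/9 ≈ -28.778)
q(y, J) = 31*J/25 (q(y, J) = -(-31*⅕)*J/5 = -(-31)*J/25 = 31*J/25)
q(z, I(3, -1/7 + 2/(-2))) - 1*(-22908) = (31/25)*3 - 1*(-22908) = 93/25 + 22908 = 572793/25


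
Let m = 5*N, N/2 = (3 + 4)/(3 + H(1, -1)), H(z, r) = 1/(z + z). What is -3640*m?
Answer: -72800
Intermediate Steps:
H(z, r) = 1/(2*z)
N = 4 (N = 2*((3 + 4)/(3 + (½)/1)) = 2*(7/(3 + (½)*1)) = 2*(7/(3 + ½)) = 2*(7/(7/2)) = 2*(7*(2/7)) = 2*2 = 4)
m = 20 (m = 5*4 = 20)
-3640*m = -3640*20 = -72800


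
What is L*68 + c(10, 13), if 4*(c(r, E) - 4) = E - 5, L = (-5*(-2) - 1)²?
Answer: 5514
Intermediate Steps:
L = 81 (L = (10 - 1)² = 9² = 81)
c(r, E) = 11/4 + E/4 (c(r, E) = 4 + (E - 5)/4 = 4 + (-5 + E)/4 = 4 + (-5/4 + E/4) = 11/4 + E/4)
L*68 + c(10, 13) = 81*68 + (11/4 + (¼)*13) = 5508 + (11/4 + 13/4) = 5508 + 6 = 5514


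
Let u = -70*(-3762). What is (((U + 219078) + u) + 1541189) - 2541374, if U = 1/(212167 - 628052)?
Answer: -215331528796/415885 ≈ -5.1777e+5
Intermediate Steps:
u = 263340
U = -1/415885 (U = 1/(-415885) = -1/415885 ≈ -2.4045e-6)
(((U + 219078) + u) + 1541189) - 2541374 = (((-1/415885 + 219078) + 263340) + 1541189) - 2541374 = ((91111254029/415885 + 263340) + 1541189) - 2541374 = (200630409929/415885 + 1541189) - 2541374 = 841587797194/415885 - 2541374 = -215331528796/415885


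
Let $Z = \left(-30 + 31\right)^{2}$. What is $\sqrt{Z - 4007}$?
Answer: $i \sqrt{4006} \approx 63.293 i$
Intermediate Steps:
$Z = 1$ ($Z = 1^{2} = 1$)
$\sqrt{Z - 4007} = \sqrt{1 - 4007} = \sqrt{-4006} = i \sqrt{4006}$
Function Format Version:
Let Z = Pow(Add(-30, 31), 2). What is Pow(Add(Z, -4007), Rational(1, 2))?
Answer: Mul(I, Pow(4006, Rational(1, 2))) ≈ Mul(63.293, I)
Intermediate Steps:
Z = 1 (Z = Pow(1, 2) = 1)
Pow(Add(Z, -4007), Rational(1, 2)) = Pow(Add(1, -4007), Rational(1, 2)) = Pow(-4006, Rational(1, 2)) = Mul(I, Pow(4006, Rational(1, 2)))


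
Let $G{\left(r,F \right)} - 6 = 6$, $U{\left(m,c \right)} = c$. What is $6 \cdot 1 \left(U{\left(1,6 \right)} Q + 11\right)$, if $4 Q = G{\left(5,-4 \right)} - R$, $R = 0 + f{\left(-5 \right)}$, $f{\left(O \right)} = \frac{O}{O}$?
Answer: $165$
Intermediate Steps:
$f{\left(O \right)} = 1$
$G{\left(r,F \right)} = 12$ ($G{\left(r,F \right)} = 6 + 6 = 12$)
$R = 1$ ($R = 0 + 1 = 1$)
$Q = \frac{11}{4}$ ($Q = \frac{12 - 1}{4} = \frac{1}{4} \cdot 11 = \frac{11}{4} \approx 2.75$)
$6 \cdot 1 \left(U{\left(1,6 \right)} Q + 11\right) = 6 \cdot 1 \left(6 \cdot \frac{11}{4} + 11\right) = 6 \left(\frac{33}{2} + 11\right) = 6 \cdot \frac{55}{2} = 165$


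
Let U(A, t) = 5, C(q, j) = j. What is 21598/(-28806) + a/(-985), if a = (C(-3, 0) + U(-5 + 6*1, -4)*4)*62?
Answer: -5699347/2837391 ≈ -2.0087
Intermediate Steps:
a = 1240 (a = (0 + 5*4)*62 = (0 + 20)*62 = 20*62 = 1240)
21598/(-28806) + a/(-985) = 21598/(-28806) + 1240/(-985) = 21598*(-1/28806) + 1240*(-1/985) = -10799/14403 - 248/197 = -5699347/2837391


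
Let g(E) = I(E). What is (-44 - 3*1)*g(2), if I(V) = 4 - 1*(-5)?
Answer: -423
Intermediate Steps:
I(V) = 9 (I(V) = 4 + 5 = 9)
g(E) = 9
(-44 - 3*1)*g(2) = (-44 - 3*1)*9 = (-44 - 3)*9 = -47*9 = -423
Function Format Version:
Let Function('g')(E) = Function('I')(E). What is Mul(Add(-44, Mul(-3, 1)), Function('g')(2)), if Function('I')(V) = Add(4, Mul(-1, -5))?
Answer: -423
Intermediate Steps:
Function('I')(V) = 9 (Function('I')(V) = Add(4, 5) = 9)
Function('g')(E) = 9
Mul(Add(-44, Mul(-3, 1)), Function('g')(2)) = Mul(Add(-44, Mul(-3, 1)), 9) = Mul(Add(-44, -3), 9) = Mul(-47, 9) = -423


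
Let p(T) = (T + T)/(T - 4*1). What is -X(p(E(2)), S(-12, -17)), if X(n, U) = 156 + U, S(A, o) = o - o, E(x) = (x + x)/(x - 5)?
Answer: -156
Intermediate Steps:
E(x) = 2*x/(-5 + x) (E(x) = (2*x)/(-5 + x) = 2*x/(-5 + x))
p(T) = 2*T/(-4 + T) (p(T) = (2*T)/(T - 4) = (2*T)/(-4 + T) = 2*T/(-4 + T))
S(A, o) = 0
-X(p(E(2)), S(-12, -17)) = -(156 + 0) = -1*156 = -156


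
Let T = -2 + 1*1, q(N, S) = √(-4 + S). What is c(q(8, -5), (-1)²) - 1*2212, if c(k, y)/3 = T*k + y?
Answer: -2209 - 9*I ≈ -2209.0 - 9.0*I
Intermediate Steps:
T = -1 (T = -2 + 1 = -1)
c(k, y) = -3*k + 3*y (c(k, y) = 3*(-k + y) = 3*(y - k) = -3*k + 3*y)
c(q(8, -5), (-1)²) - 1*2212 = (-3*√(-4 - 5) + 3*(-1)²) - 1*2212 = (-9*I + 3*1) - 2212 = (-9*I + 3) - 2212 = (3 - 9*I) - 2212 = -2209 - 9*I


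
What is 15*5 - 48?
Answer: 27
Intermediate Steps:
15*5 - 48 = 75 - 48 = 27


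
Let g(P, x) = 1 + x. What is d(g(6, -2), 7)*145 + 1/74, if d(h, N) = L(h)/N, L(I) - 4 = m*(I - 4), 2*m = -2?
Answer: 96577/518 ≈ 186.44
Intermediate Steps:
m = -1 (m = (1/2)*(-2) = -1)
L(I) = 8 - I (L(I) = 4 - (I - 4) = 4 - (-4 + I) = 4 + (4 - I) = 8 - I)
d(h, N) = (8 - h)/N
d(g(6, -2), 7)*145 + 1/74 = ((8 - (1 - 2))/7)*145 + 1/74 = ((8 - 1*(-1))/7)*145 + 1/74 = ((8 + 1)/7)*145 + 1/74 = ((1/7)*9)*145 + 1/74 = (9/7)*145 + 1/74 = 1305/7 + 1/74 = 96577/518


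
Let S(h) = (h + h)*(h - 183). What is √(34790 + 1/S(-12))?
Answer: √21166236130/780 ≈ 186.52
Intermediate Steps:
S(h) = 2*h*(-183 + h) (S(h) = (2*h)*(-183 + h) = 2*h*(-183 + h))
√(34790 + 1/S(-12)) = √(34790 + 1/(2*(-12)*(-183 - 12))) = √(34790 + 1/(2*(-12)*(-195))) = √(34790 + 1/4680) = √(162817201/4680) = √21166236130/780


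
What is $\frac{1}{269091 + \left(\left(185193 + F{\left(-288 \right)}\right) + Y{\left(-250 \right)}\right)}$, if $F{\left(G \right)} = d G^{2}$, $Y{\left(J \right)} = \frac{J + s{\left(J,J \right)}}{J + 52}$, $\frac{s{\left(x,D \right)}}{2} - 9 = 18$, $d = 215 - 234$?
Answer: $- \frac{99}{111043450} \approx -8.9154 \cdot 10^{-7}$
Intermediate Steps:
$d = -19$ ($d = 215 - 234 = -19$)
$s{\left(x,D \right)} = 54$ ($s{\left(x,D \right)} = 18 + 2 \cdot 18 = 18 + 36 = 54$)
$Y{\left(J \right)} = \frac{54 + J}{52 + J}$ ($Y{\left(J \right)} = \frac{J + 54}{J + 52} = \frac{54 + J}{52 + J}$)
$F{\left(G \right)} = - 19 G^{2}$
$\frac{1}{269091 + \left(\left(185193 + F{\left(-288 \right)}\right) + Y{\left(-250 \right)}\right)} = \frac{1}{269091 + \left(\left(185193 - 19 \left(-288\right)^{2}\right) + \frac{54 - 250}{52 - 250}\right)} = \frac{1}{269091 + \left(\left(185193 - 1575936\right) + \frac{1}{-198} \left(-196\right)\right)} = \frac{1}{269091 + \left(\left(185193 - 1575936\right) - - \frac{98}{99}\right)} = \frac{1}{269091 + \left(-1390743 + \frac{98}{99}\right)} = \frac{1}{269091 - \frac{137683459}{99}} = \frac{1}{- \frac{111043450}{99}} = - \frac{99}{111043450}$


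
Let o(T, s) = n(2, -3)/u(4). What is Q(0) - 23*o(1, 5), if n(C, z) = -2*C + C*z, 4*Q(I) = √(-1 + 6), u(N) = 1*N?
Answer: 115/2 + √5/4 ≈ 58.059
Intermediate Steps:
u(N) = N
Q(I) = √5/4 (Q(I) = √(-1 + 6)/4 = √5/4)
o(T, s) = -5/2 (o(T, s) = (2*(-2 - 3))/4 = (2*(-5))*(¼) = -10*¼ = -5/2)
Q(0) - 23*o(1, 5) = √5/4 - 23*(-5/2) = √5/4 + 115/2 = 115/2 + √5/4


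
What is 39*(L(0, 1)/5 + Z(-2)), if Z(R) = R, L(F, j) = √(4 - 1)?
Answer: -78 + 39*√3/5 ≈ -64.490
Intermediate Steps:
L(F, j) = √3
39*(L(0, 1)/5 + Z(-2)) = 39*(√3/5 - 2) = 39*(-2 + √3/5) = -78 + 39*√3/5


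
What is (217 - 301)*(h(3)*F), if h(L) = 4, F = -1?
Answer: 336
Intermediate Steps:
(217 - 301)*(h(3)*F) = (217 - 301)*(4*(-1)) = -84*(-4) = 336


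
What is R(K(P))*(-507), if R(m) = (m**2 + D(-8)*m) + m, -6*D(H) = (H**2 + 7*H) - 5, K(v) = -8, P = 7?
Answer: -30420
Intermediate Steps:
D(H) = 5/6 - 7*H/6 - H**2/6 (D(H) = -((H**2 + 7*H) - 5)/6 = -(-5 + H**2 + 7*H)/6 = 5/6 - 7*H/6 - H**2/6)
R(m) = m**2 + m/2 (R(m) = (m**2 + (5/6 - 7/6*(-8) - 1/6*(-8)**2)*m) + m = (m**2 + (5/6 + 28/3 - 1/6*64)*m) + m = (m**2 + (5/6 + 28/3 - 32/3)*m) + m = (m**2 - m/2) + m = m**2 + m/2)
R(K(P))*(-507) = -8*(1/2 - 8)*(-507) = -8*(-15/2)*(-507) = 60*(-507) = -30420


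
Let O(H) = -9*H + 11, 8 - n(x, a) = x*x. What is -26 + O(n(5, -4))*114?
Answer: 18670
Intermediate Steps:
n(x, a) = 8 - x² (n(x, a) = 8 - x*x = 8 - x²)
O(H) = 11 - 9*H
-26 + O(n(5, -4))*114 = -26 + (11 - 9*(8 - 1*5²))*114 = -26 + (11 - 9*(8 - 1*25))*114 = -26 + (11 - 9*(8 - 25))*114 = -26 + (11 - 9*(-17))*114 = -26 + (11 + 153)*114 = -26 + 164*114 = -26 + 18696 = 18670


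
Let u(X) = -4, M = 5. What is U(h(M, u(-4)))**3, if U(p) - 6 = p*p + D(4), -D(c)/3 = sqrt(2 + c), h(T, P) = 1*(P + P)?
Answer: 354340 - 44262*sqrt(6) ≈ 2.4592e+5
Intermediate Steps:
h(T, P) = 2*P (h(T, P) = 1*(2*P) = 2*P)
D(c) = -3*sqrt(2 + c)
U(p) = 6 + p**2 - 3*sqrt(6) (U(p) = 6 + (p*p - 3*sqrt(2 + 4)) = 6 + (p**2 - 3*sqrt(6)) = 6 + p**2 - 3*sqrt(6))
U(h(M, u(-4)))**3 = (6 + (2*(-4))**2 - 3*sqrt(6))**3 = (6 + (-8)**2 - 3*sqrt(6))**3 = (6 + 64 - 3*sqrt(6))**3 = (70 - 3*sqrt(6))**3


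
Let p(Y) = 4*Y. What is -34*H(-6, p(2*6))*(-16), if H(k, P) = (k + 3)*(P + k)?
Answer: -68544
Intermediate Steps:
H(k, P) = (3 + k)*(P + k)
-34*H(-6, p(2*6))*(-16) = -34*((-6)² + 3*(4*(2*6)) + 3*(-6) + (4*(2*6))*(-6))*(-16) = -34*(36 + 3*(4*12) - 18 + (4*12)*(-6))*(-16) = -34*(36 + 3*48 - 18 + 48*(-6))*(-16) = -34*(36 + 144 - 18 - 288)*(-16) = -34*(-126)*(-16) = 4284*(-16) = -68544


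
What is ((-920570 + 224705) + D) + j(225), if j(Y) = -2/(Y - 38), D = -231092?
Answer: -173340961/187 ≈ -9.2696e+5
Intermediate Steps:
j(Y) = -2/(-38 + Y)
((-920570 + 224705) + D) + j(225) = ((-920570 + 224705) - 231092) - 2/(-38 + 225) = (-695865 - 231092) - 2/187 = -926957 - 2*1/187 = -926957 - 2/187 = -173340961/187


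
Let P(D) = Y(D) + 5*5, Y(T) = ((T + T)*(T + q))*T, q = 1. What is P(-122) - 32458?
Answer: -3634361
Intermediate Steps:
Y(T) = 2*T²*(1 + T) (Y(T) = ((T + T)*(T + 1))*T = ((2*T)*(1 + T))*T = (2*T*(1 + T))*T = 2*T²*(1 + T))
P(D) = 25 + 2*D²*(1 + D) (P(D) = 2*D²*(1 + D) + 5*5 = 2*D²*(1 + D) + 25 = 25 + 2*D²*(1 + D))
P(-122) - 32458 = (25 + 2*(-122)²*(1 - 122)) - 32458 = (25 + 2*14884*(-121)) - 32458 = (25 - 3601928) - 32458 = -3601903 - 32458 = -3634361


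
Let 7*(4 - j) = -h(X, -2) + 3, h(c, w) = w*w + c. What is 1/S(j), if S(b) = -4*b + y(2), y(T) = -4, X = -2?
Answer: -7/136 ≈ -0.051471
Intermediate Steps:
h(c, w) = c + w² (h(c, w) = w² + c = c + w²)
j = 27/7 (j = 4 - (-(-2 + (-2)²) + 3)/7 = 4 - (-(-2 + 4) + 3)/7 = 4 - (-1*2 + 3)/7 = 4 - (-2 + 3)/7 = 4 - ⅐*1 = 4 - ⅐ = 27/7 ≈ 3.8571)
S(b) = -4 - 4*b (S(b) = -4*b - 4 = -4 - 4*b)
1/S(j) = 1/(-4 - 4*27/7) = 1/(-4 - 108/7) = 1/(-136/7) = -7/136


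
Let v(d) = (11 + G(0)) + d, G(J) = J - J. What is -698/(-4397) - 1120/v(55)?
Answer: -2439286/145101 ≈ -16.811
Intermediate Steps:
G(J) = 0
v(d) = 11 + d (v(d) = (11 + 0) + d = 11 + d)
-698/(-4397) - 1120/v(55) = -698/(-4397) - 1120/(11 + 55) = -698*(-1/4397) - 1120/66 = 698/4397 - 1120*1/66 = 698/4397 - 560/33 = -2439286/145101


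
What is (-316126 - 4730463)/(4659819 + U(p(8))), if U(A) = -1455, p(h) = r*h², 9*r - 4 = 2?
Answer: -5046589/4658364 ≈ -1.0833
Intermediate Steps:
r = ⅔ (r = 4/9 + (⅑)*2 = 4/9 + 2/9 = ⅔ ≈ 0.66667)
p(h) = 2*h²/3
(-316126 - 4730463)/(4659819 + U(p(8))) = (-316126 - 4730463)/(4659819 - 1455) = -5046589/4658364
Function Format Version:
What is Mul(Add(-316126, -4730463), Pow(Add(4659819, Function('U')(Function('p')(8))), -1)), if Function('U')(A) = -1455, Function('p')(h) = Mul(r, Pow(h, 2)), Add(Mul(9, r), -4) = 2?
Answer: Rational(-5046589, 4658364) ≈ -1.0833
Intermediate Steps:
r = Rational(2, 3) (r = Add(Rational(4, 9), Mul(Rational(1, 9), 2)) = Add(Rational(4, 9), Rational(2, 9)) = Rational(2, 3) ≈ 0.66667)
Function('p')(h) = Mul(Rational(2, 3), Pow(h, 2))
Mul(Add(-316126, -4730463), Pow(Add(4659819, Function('U')(Function('p')(8))), -1)) = Mul(Add(-316126, -4730463), Pow(Add(4659819, -1455), -1)) = Mul(-5046589, Pow(4658364, -1)) = Mul(-5046589, Rational(1, 4658364)) = Rational(-5046589, 4658364)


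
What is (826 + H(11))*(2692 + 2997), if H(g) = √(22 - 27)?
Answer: 4699114 + 5689*I*√5 ≈ 4.6991e+6 + 12721.0*I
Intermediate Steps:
H(g) = I*√5 (H(g) = √(-5) = I*√5)
(826 + H(11))*(2692 + 2997) = (826 + I*√5)*(2692 + 2997) = (826 + I*√5)*5689 = 4699114 + 5689*I*√5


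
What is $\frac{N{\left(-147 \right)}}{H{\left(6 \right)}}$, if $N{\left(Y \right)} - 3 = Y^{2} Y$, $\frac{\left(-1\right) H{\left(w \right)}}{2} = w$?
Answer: $264710$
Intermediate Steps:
$H{\left(w \right)} = - 2 w$
$N{\left(Y \right)} = 3 + Y^{3}$ ($N{\left(Y \right)} = 3 + Y^{2} Y = 3 + Y^{3}$)
$\frac{N{\left(-147 \right)}}{H{\left(6 \right)}} = \frac{3 + \left(-147\right)^{3}}{\left(-2\right) 6} = \frac{3 - 3176523}{-12} = \left(-3176520\right) \left(- \frac{1}{12}\right) = 264710$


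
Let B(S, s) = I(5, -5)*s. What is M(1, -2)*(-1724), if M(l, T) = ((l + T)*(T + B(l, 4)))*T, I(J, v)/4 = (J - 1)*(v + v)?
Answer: 2213616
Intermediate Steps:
I(J, v) = 8*v*(-1 + J) (I(J, v) = 4*((J - 1)*(v + v)) = 4*((-1 + J)*(2*v)) = 4*(2*v*(-1 + J)) = 8*v*(-1 + J))
B(S, s) = -160*s (B(S, s) = (8*(-5)*(-1 + 5))*s = (8*(-5)*4)*s = -160*s)
M(l, T) = T*(-640 + T)*(T + l) (M(l, T) = ((l + T)*(T - 160*4))*T = ((T + l)*(T - 640))*T = ((T + l)*(-640 + T))*T = ((-640 + T)*(T + l))*T = T*(-640 + T)*(T + l))
M(1, -2)*(-1724) = -2*((-2)² - 640*(-2) - 640*1 - 2*1)*(-1724) = -2*(4 + 1280 - 640 - 2)*(-1724) = -2*642*(-1724) = -1284*(-1724) = 2213616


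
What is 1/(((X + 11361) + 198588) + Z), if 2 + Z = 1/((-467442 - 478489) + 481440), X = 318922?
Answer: 464491/245654890678 ≈ 1.8908e-6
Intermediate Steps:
Z = -928983/464491 (Z = -2 + 1/((-467442 - 478489) + 481440) = -2 + 1/(-945931 + 481440) = -2 + 1/(-464491) = -2 - 1/464491 = -928983/464491 ≈ -2.0000)
1/(((X + 11361) + 198588) + Z) = 1/(((318922 + 11361) + 198588) - 928983/464491) = 1/((330283 + 198588) - 928983/464491) = 1/(528871 - 928983/464491) = 1/(245654890678/464491) = 464491/245654890678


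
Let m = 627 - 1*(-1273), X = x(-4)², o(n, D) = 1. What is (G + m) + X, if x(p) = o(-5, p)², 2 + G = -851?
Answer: 1048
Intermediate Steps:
G = -853 (G = -2 - 851 = -853)
x(p) = 1 (x(p) = 1² = 1)
X = 1 (X = 1² = 1)
m = 1900 (m = 627 + 1273 = 1900)
(G + m) + X = (-853 + 1900) + 1 = 1047 + 1 = 1048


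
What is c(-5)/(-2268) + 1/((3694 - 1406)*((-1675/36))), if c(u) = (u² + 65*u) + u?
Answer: 36525011/271621350 ≈ 0.13447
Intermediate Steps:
c(u) = u² + 66*u
c(-5)/(-2268) + 1/((3694 - 1406)*((-1675/36))) = -5*(66 - 5)/(-2268) + 1/((3694 - 1406)*((-1675/36))) = -5*61*(-1/2268) + 1/(2288*((-1675*1/36))) = -305*(-1/2268) + 1/(2288*(-1675/36)) = 305/2268 + (1/2288)*(-36/1675) = 305/2268 - 9/958100 = 36525011/271621350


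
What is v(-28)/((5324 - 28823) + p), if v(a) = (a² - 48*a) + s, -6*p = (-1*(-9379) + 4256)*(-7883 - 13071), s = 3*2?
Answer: 1067/23797233 ≈ 4.4837e-5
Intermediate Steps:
s = 6
p = 47617965 (p = -(-1*(-9379) + 4256)*(-7883 - 13071)/6 = -(9379 + 4256)*(-20954)/6 = -4545*(-20954)/2 = -⅙*(-285707790) = 47617965)
v(a) = 6 + a² - 48*a (v(a) = (a² - 48*a) + 6 = 6 + a² - 48*a)
v(-28)/((5324 - 28823) + p) = (6 + (-28)² - 48*(-28))/((5324 - 28823) + 47617965) = (6 + 784 + 1344)/(-23499 + 47617965) = 2134/47594466 = 2134*(1/47594466) = 1067/23797233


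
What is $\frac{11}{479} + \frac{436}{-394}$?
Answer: $- \frac{102255}{94363} \approx -1.0836$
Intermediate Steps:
$\frac{11}{479} + \frac{436}{-394} = 11 \cdot \frac{1}{479} + 436 \left(- \frac{1}{394}\right) = \frac{11}{479} - \frac{218}{197} = - \frac{102255}{94363}$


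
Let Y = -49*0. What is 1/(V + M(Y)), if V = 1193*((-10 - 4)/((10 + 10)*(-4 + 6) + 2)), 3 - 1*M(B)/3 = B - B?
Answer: -3/1166 ≈ -0.0025729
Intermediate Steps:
Y = 0
M(B) = 9 (M(B) = 9 - 3*(B - B) = 9 - 3*0 = 9 + 0 = 9)
V = -1193/3 (V = 1193*(-14/(20*2 + 2)) = 1193*(-14/(40 + 2)) = 1193*(-14/42) = 1193*(-14*1/42) = 1193*(-⅓) = -1193/3 ≈ -397.67)
1/(V + M(Y)) = 1/(-1193/3 + 9) = 1/(-1166/3) = -3/1166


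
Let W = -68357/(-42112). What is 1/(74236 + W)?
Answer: 42112/3126294789 ≈ 1.3470e-5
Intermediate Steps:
W = 68357/42112 (W = -68357*(-1/42112) = 68357/42112 ≈ 1.6232)
1/(74236 + W) = 1/(74236 + 68357/42112) = 1/(3126294789/42112) = 42112/3126294789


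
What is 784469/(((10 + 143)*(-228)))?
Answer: -784469/34884 ≈ -22.488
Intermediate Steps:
784469/(((10 + 143)*(-228))) = 784469/((153*(-228))) = 784469/(-34884) = 784469*(-1/34884) = -784469/34884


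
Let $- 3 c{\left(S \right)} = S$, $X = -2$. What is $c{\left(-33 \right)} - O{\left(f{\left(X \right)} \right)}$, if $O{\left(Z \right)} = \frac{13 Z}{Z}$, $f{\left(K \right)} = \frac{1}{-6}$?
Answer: $-2$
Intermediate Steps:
$c{\left(S \right)} = - \frac{S}{3}$
$f{\left(K \right)} = - \frac{1}{6}$
$O{\left(Z \right)} = 13$
$c{\left(-33 \right)} - O{\left(f{\left(X \right)} \right)} = \left(- \frac{1}{3}\right) \left(-33\right) - 13 = 11 - 13 = -2$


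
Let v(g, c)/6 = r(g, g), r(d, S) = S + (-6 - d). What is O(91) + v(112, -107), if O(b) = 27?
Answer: -9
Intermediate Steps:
r(d, S) = -6 + S - d
v(g, c) = -36 (v(g, c) = 6*(-6 + g - g) = 6*(-6) = -36)
O(91) + v(112, -107) = 27 - 36 = -9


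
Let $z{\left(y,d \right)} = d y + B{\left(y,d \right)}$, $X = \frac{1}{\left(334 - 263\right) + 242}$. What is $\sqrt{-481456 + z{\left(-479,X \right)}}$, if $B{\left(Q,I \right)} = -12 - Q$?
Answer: $\frac{2 i \sqrt{11780540317}}{313} \approx 693.54 i$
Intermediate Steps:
$X = \frac{1}{313}$ ($X = \frac{1}{71 + 242} = \frac{1}{313} \approx 0.0031949$)
$z{\left(y,d \right)} = -12 - y + d y$ ($z{\left(y,d \right)} = d y - \left(12 + y\right) = -12 - y + d y$)
$\sqrt{-481456 + z{\left(-479,X \right)}} = \sqrt{-481456 - - \frac{145692}{313}} = \sqrt{-481456 + \frac{145692}{313}} = \sqrt{- \frac{150550036}{313}} = \frac{2 i \sqrt{11780540317}}{313}$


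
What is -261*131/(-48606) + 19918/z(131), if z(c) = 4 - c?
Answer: -321264017/2057654 ≈ -156.13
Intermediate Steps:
-261*131/(-48606) + 19918/z(131) = -261*131/(-48606) + 19918/(4 - 1*131) = -34191*(-1/48606) + 19918/(4 - 131) = 11397/16202 + 19918/(-127) = 11397/16202 + 19918*(-1/127) = 11397/16202 - 19918/127 = -321264017/2057654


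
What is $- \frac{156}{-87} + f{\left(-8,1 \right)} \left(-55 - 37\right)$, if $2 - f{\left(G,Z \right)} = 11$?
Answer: $\frac{24064}{29} \approx 829.79$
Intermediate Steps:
$f{\left(G,Z \right)} = -9$ ($f{\left(G,Z \right)} = 2 - 11 = -9$)
$- \frac{156}{-87} + f{\left(-8,1 \right)} \left(-55 - 37\right) = - \frac{156}{-87} - 9 \left(-55 - 37\right) = \left(-156\right) \left(- \frac{1}{87}\right) - -828 = \frac{52}{29} + 828 = \frac{24064}{29}$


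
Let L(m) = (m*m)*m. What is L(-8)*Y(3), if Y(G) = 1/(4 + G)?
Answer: -512/7 ≈ -73.143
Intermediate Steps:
L(m) = m**3 (L(m) = m**2*m = m**3)
L(-8)*Y(3) = (-8)**3/(4 + 3) = -512/7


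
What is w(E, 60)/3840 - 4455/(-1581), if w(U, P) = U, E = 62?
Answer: 2867537/1011840 ≈ 2.8340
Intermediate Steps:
w(E, 60)/3840 - 4455/(-1581) = 62/3840 - 4455/(-1581) = 62*(1/3840) - 4455*(-1/1581) = 31/1920 + 1485/527 = 2867537/1011840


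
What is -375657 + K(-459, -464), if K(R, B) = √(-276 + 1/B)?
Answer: -375657 + I*√3713885/116 ≈ -3.7566e+5 + 16.613*I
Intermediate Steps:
-375657 + K(-459, -464) = -375657 + √(-276 + 1/(-464)) = -375657 + √(-276 - 1/464) = -375657 + √(-128065/464) = -375657 + I*√3713885/116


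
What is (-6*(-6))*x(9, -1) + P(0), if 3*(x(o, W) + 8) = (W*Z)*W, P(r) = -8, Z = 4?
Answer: -248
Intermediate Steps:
x(o, W) = -8 + 4*W**2/3 (x(o, W) = -8 + ((W*4)*W)/3 = -8 + ((4*W)*W)/3 = -8 + (4*W**2)/3 = -8 + 4*W**2/3)
(-6*(-6))*x(9, -1) + P(0) = (-6*(-6))*(-8 + (4/3)*(-1)**2) - 8 = 36*(-8 + (4/3)*1) - 8 = 36*(-8 + 4/3) - 8 = 36*(-20/3) - 8 = -240 - 8 = -248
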